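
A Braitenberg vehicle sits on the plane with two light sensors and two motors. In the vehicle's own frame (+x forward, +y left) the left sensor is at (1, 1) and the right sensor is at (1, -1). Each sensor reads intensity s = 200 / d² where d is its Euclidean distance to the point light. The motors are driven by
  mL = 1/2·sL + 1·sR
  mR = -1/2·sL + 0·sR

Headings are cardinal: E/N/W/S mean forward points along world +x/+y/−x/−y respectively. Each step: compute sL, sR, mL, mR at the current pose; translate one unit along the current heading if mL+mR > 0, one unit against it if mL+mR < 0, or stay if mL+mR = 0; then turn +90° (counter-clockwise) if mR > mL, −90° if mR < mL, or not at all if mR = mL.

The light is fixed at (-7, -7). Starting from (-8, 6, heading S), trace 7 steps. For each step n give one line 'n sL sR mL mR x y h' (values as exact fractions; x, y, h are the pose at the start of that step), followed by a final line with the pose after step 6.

n=0: pose=(-8,6,S); sL=25/18, sR=50/37; mL=2725/1332, mR=-25/36; mL+mR=50/37 → advance +1; mR−mL=-1825/666 → turn -1·90°
n=1: pose=(-8,5,W); sL=8/5, sR=200/173; mL=1692/865, mR=-4/5; mL+mR=200/173 → advance +1; mR−mL=-2384/865 → turn -1·90°
n=2: pose=(-9,5,N); sL=100/89, sR=20/17; mL=2630/1513, mR=-50/89; mL+mR=20/17 → advance +1; mR−mL=-3480/1513 → turn -1·90°
n=3: pose=(-9,6,E); sL=200/197, sR=40/29; mL=10780/5713, mR=-100/197; mL+mR=40/29 → advance +1; mR−mL=-13680/5713 → turn -1·90°
n=4: pose=(-8,6,S); sL=25/18, sR=50/37; mL=2725/1332, mR=-25/36; mL+mR=50/37 → advance +1; mR−mL=-1825/666 → turn -1·90°
n=5: pose=(-8,5,W); sL=8/5, sR=200/173; mL=1692/865, mR=-4/5; mL+mR=200/173 → advance +1; mR−mL=-2384/865 → turn -1·90°
n=6: pose=(-9,5,N); sL=100/89, sR=20/17; mL=2630/1513, mR=-50/89; mL+mR=20/17 → advance +1; mR−mL=-3480/1513 → turn -1·90°

0 25/18 50/37 2725/1332 -25/36 -8 6 S
1 8/5 200/173 1692/865 -4/5 -8 5 W
2 100/89 20/17 2630/1513 -50/89 -9 5 N
3 200/197 40/29 10780/5713 -100/197 -9 6 E
4 25/18 50/37 2725/1332 -25/36 -8 6 S
5 8/5 200/173 1692/865 -4/5 -8 5 W
6 100/89 20/17 2630/1513 -50/89 -9 5 N
final -9 6 E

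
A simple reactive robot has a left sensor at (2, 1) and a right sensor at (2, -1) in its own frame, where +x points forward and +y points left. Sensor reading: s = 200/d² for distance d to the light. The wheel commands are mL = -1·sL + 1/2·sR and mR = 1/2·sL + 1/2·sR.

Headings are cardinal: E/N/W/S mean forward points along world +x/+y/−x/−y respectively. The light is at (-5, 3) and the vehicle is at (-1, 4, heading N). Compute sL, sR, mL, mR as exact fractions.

100/9 100/17 -1250/153 1300/153

left sensor world pos  = (-2, 6); dL² = 18
right sensor world pos = (0, 6); dR² = 34
sL = 200/18 = 100/9
sR = 200/34 = 100/17
mL = -1·sL + 1/2·sR = -1250/153
mR = 1/2·sL + 1/2·sR = 1300/153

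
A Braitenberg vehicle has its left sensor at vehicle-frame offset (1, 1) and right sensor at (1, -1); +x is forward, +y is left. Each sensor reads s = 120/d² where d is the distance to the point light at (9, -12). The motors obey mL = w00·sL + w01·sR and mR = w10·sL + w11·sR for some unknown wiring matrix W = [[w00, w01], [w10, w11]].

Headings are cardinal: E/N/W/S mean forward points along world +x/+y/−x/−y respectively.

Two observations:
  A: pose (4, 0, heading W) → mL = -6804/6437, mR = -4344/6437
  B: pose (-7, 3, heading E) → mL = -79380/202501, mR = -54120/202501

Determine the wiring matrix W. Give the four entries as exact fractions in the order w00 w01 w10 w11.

obs A: pose=(4,0,W) → sL=120/157, sR=24/41, mL=-6804/6437, mR=-4344/6437
obs B: pose=(-7,3,E) → sL=120/481, sR=120/421, mL=-79380/202501, mR=-54120/202501
sensor matrix S = [[120/157, 24/41], [120/481, 120/421]]; det S = 93623040/1303498937
solve [mL_A; mL_B] = S·[w00; w01] and [mR_A; mR_B] = S·[w10; w11]:
  w00 = -1, w01 = -1/2, w10 = -1/2, w11 = -1/2

-1 -1/2 -1/2 -1/2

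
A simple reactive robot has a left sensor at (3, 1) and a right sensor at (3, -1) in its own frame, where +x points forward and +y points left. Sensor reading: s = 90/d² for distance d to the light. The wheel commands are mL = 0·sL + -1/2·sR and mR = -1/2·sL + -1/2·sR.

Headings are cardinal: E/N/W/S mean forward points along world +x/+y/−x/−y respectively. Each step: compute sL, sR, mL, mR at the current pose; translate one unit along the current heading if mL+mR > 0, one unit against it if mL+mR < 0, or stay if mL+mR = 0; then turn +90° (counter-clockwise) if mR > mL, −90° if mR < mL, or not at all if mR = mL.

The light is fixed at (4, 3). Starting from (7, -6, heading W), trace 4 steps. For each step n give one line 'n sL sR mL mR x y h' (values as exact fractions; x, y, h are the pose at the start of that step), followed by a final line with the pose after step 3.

n=0: pose=(7,-6,W); sL=9/10, sR=45/32; mL=-45/64, mR=-369/320; mL+mR=-297/160 → advance -1; mR−mL=-9/20 → turn -1·90°
n=1: pose=(8,-6,N); sL=2, sR=90/61; mL=-45/61, mR=-106/61; mL+mR=-151/61 → advance -1; mR−mL=-1 → turn -1·90°
n=2: pose=(8,-7,E); sL=9/13, sR=9/17; mL=-9/34, mR=-135/221; mL+mR=-387/442 → advance -1; mR−mL=-9/26 → turn -1·90°
n=3: pose=(7,-7,S); sL=18/37, sR=90/173; mL=-45/173, mR=-3222/6401; mL+mR=-4887/6401 → advance -1; mR−mL=-9/37 → turn -1·90°

0 9/10 45/32 -45/64 -369/320 7 -6 W
1 2 90/61 -45/61 -106/61 8 -6 N
2 9/13 9/17 -9/34 -135/221 8 -7 E
3 18/37 90/173 -45/173 -3222/6401 7 -7 S
final 7 -6 W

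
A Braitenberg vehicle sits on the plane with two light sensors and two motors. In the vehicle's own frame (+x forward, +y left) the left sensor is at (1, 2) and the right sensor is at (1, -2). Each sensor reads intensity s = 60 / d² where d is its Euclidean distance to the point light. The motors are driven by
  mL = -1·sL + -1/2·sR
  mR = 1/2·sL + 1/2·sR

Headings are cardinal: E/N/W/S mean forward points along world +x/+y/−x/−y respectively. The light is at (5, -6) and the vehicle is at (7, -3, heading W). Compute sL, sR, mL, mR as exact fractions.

left sensor world pos  = (6, -5); dL² = 2
right sensor world pos = (6, -1); dR² = 26
sL = 60/2 = 30
sR = 60/26 = 30/13
mL = -1·sL + -1/2·sR = -405/13
mR = 1/2·sL + 1/2·sR = 210/13

30 30/13 -405/13 210/13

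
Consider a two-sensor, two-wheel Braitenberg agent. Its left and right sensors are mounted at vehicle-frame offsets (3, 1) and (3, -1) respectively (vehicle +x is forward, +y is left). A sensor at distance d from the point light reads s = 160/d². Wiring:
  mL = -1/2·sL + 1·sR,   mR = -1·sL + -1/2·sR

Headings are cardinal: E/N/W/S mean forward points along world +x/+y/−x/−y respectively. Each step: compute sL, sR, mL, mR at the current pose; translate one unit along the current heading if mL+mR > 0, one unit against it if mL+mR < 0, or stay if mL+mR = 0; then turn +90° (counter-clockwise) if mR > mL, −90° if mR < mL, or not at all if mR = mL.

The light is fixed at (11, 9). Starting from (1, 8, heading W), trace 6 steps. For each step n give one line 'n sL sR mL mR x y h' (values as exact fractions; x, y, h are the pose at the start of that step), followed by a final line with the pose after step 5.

n=0: pose=(1,8,W); sL=160/173, sR=160/169; mL=14160/29237, mR=-40880/29237; mL+mR=-26720/29237 → advance -1; mR−mL=-55040/29237 → turn -1·90°
n=1: pose=(2,8,N); sL=20/13, sR=40/17; mL=350/221, mR=-600/221; mL+mR=-250/221 → advance -1; mR−mL=-950/221 → turn -1·90°
n=2: pose=(2,7,E); sL=160/37, sR=32/9; mL=464/333, mR=-2032/333; mL+mR=-1568/333 → advance -1; mR−mL=-832/111 → turn -1·90°
n=3: pose=(1,7,S); sL=80/53, sR=80/73; mL=1320/3869, mR=-7960/3869; mL+mR=-6640/3869 → advance -1; mR−mL=-9280/3869 → turn -1·90°
n=4: pose=(1,8,W); sL=160/173, sR=160/169; mL=14160/29237, mR=-40880/29237; mL+mR=-26720/29237 → advance -1; mR−mL=-55040/29237 → turn -1·90°
n=5: pose=(2,8,N); sL=20/13, sR=40/17; mL=350/221, mR=-600/221; mL+mR=-250/221 → advance -1; mR−mL=-950/221 → turn -1·90°

0 160/173 160/169 14160/29237 -40880/29237 1 8 W
1 20/13 40/17 350/221 -600/221 2 8 N
2 160/37 32/9 464/333 -2032/333 2 7 E
3 80/53 80/73 1320/3869 -7960/3869 1 7 S
4 160/173 160/169 14160/29237 -40880/29237 1 8 W
5 20/13 40/17 350/221 -600/221 2 8 N
final 2 7 E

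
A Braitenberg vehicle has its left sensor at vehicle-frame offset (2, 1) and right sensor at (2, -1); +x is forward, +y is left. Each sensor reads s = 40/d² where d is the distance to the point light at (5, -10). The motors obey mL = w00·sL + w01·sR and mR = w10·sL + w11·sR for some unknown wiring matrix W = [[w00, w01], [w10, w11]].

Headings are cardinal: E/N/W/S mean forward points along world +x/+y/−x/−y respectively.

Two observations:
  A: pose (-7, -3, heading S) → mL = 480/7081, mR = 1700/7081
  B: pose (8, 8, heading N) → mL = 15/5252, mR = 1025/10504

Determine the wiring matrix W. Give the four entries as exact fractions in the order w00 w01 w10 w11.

1 -1 1/2 1/2

obs A: pose=(-7,-3,S) → sL=20/73, sR=20/97, mL=480/7081, mR=1700/7081
obs B: pose=(8,8,N) → sL=10/101, sR=5/52, mL=15/5252, mR=1025/10504
sensor matrix S = [[20/73, 20/97], [10/101, 5/52]]; det S = 55125/9297353
solve [mL_A; mL_B] = S·[w00; w01] and [mR_A; mR_B] = S·[w10; w11]:
  w00 = 1, w01 = -1, w10 = 1/2, w11 = 1/2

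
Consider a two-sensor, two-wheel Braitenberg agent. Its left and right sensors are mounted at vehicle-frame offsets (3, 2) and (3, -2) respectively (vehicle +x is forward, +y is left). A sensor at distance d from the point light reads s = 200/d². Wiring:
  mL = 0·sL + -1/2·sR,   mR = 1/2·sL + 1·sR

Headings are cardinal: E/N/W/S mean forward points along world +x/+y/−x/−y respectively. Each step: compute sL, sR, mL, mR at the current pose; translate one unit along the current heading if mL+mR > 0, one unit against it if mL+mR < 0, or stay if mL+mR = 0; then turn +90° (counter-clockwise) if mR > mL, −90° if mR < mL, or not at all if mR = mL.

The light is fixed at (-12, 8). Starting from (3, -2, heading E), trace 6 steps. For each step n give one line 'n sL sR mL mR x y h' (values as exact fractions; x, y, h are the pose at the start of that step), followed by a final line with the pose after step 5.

n=0: pose=(3,-2,E); sL=50/97, sR=50/117; mL=-25/117, mR=7775/11349; mL+mR=5350/11349 → advance +1; mR−mL=3400/3783 → turn +1·90°
n=1: pose=(4,-2,N); sL=40/49, sR=200/373; mL=-100/373, mR=17260/18277; mL+mR=12360/18277 → advance +1; mR−mL=22160/18277 → turn +1·90°
n=2: pose=(4,-1,W); sL=20/29, sR=100/109; mL=-50/109, mR=3990/3161; mL+mR=2540/3161 → advance +1; mR−mL=5440/3161 → turn +1·90°
n=3: pose=(3,-1,S); sL=200/433, sR=200/313; mL=-100/313, mR=117900/135529; mL+mR=74600/135529 → advance +1; mR−mL=161200/135529 → turn +1·90°
n=4: pose=(3,-2,E); sL=50/97, sR=50/117; mL=-25/117, mR=7775/11349; mL+mR=5350/11349 → advance +1; mR−mL=3400/3783 → turn +1·90°
n=5: pose=(4,-2,N); sL=40/49, sR=200/373; mL=-100/373, mR=17260/18277; mL+mR=12360/18277 → advance +1; mR−mL=22160/18277 → turn +1·90°

0 50/97 50/117 -25/117 7775/11349 3 -2 E
1 40/49 200/373 -100/373 17260/18277 4 -2 N
2 20/29 100/109 -50/109 3990/3161 4 -1 W
3 200/433 200/313 -100/313 117900/135529 3 -1 S
4 50/97 50/117 -25/117 7775/11349 3 -2 E
5 40/49 200/373 -100/373 17260/18277 4 -2 N
final 4 -1 W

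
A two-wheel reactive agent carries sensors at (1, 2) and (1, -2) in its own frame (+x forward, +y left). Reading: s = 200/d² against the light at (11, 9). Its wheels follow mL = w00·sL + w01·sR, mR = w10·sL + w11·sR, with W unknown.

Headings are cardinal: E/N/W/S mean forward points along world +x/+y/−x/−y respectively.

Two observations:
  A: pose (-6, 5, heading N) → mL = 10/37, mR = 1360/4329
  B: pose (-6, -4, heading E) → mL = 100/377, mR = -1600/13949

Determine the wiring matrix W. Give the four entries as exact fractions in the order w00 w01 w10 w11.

obs A: pose=(-6,5,N) → sL=20/37, sR=100/117, mL=10/37, mR=1360/4329
obs B: pose=(-6,-4,E) → sL=200/377, sR=200/481, mL=100/377, mR=-1600/13949
sensor matrix S = [[20/37, 100/117], [200/377, 200/481]]; det S = -13808000/60385221
solve [mL_A; mL_B] = S·[w00; w01] and [mR_A; mR_B] = S·[w10; w11]:
  w00 = 1/2, w01 = 0, w10 = -1, w11 = 1

1/2 0 -1 1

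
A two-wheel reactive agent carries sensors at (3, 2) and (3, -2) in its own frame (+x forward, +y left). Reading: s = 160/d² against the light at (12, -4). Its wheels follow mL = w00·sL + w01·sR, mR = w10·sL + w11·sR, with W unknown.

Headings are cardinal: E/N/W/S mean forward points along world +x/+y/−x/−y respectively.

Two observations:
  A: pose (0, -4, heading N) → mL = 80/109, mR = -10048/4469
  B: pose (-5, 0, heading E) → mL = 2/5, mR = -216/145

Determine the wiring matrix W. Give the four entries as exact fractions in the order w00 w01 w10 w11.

0 1/2 -1 -1

obs A: pose=(0,-4,N) → sL=32/41, sR=160/109, mL=80/109, mR=-10048/4469
obs B: pose=(-5,0,E) → sL=20/29, sR=4/5, mL=2/5, mR=-216/145
sensor matrix S = [[32/41, 160/109], [20/29, 4/5]]; det S = -251392/648005
solve [mL_A; mL_B] = S·[w00; w01] and [mR_A; mR_B] = S·[w10; w11]:
  w00 = 0, w01 = 1/2, w10 = -1, w11 = -1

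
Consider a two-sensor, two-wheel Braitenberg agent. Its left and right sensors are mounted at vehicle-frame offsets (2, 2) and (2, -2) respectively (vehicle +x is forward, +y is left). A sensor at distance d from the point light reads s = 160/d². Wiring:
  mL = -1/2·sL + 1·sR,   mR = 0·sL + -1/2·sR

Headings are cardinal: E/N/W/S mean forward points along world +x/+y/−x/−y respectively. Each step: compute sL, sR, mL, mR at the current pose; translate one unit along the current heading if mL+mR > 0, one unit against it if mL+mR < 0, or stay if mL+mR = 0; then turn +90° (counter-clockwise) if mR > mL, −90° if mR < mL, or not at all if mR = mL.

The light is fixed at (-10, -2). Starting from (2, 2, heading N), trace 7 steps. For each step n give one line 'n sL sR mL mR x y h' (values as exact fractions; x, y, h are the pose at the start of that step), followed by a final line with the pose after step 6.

n=0: pose=(2,2,N); sL=20/17, sR=20/29; mL=50/493, mR=-10/29; mL+mR=-120/493 → advance -1; mR−mL=-220/493 → turn -1·90°
n=1: pose=(2,1,E); sL=160/221, sR=160/197; mL=19600/43537, mR=-80/197; mL+mR=1920/43537 → advance +1; mR−mL=-37280/43537 → turn -1·90°
n=2: pose=(3,1,S); sL=80/113, sR=80/61; mL=6600/6893, mR=-40/61; mL+mR=2080/6893 → advance +1; mR−mL=-11120/6893 → turn -1·90°
n=3: pose=(3,0,W); sL=160/121, sR=160/137; mL=8400/16577, mR=-80/137; mL+mR=-1280/16577 → advance -1; mR−mL=-18080/16577 → turn -1·90°
n=4: pose=(4,0,N); sL=1, sR=10/17; mL=3/34, mR=-5/17; mL+mR=-7/34 → advance -1; mR−mL=-13/34 → turn -1·90°
n=5: pose=(4,-1,E); sL=32/53, sR=160/257; mL=4368/13621, mR=-80/257; mL+mR=128/13621 → advance +1; mR−mL=-8608/13621 → turn -1·90°
n=6: pose=(5,-1,S); sL=16/29, sR=16/17; mL=328/493, mR=-8/17; mL+mR=96/493 → advance +1; mR−mL=-560/493 → turn -1·90°

0 20/17 20/29 50/493 -10/29 2 2 N
1 160/221 160/197 19600/43537 -80/197 2 1 E
2 80/113 80/61 6600/6893 -40/61 3 1 S
3 160/121 160/137 8400/16577 -80/137 3 0 W
4 1 10/17 3/34 -5/17 4 0 N
5 32/53 160/257 4368/13621 -80/257 4 -1 E
6 16/29 16/17 328/493 -8/17 5 -1 S
final 5 -2 W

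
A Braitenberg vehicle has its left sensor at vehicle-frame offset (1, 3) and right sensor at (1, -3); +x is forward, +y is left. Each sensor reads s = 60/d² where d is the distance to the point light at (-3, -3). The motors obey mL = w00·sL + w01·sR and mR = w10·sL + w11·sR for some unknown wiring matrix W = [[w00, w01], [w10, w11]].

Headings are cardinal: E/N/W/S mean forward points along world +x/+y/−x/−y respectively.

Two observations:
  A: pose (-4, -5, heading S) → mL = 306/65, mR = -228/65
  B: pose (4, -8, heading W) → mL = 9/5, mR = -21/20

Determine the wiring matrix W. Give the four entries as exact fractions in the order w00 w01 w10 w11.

obs A: pose=(-4,-5,S) → sL=60/13, sR=12/5, mL=306/65, mR=-228/65
obs B: pose=(4,-8,W) → sL=3/5, sR=3/2, mL=9/5, mR=-21/20
sensor matrix S = [[60/13, 12/5], [3/5, 3/2]]; det S = 1782/325
solve [mL_A; mL_B] = S·[w00; w01] and [mR_A; mR_B] = S·[w10; w11]:
  w00 = 1/2, w01 = 1, w10 = -1/2, w11 = -1/2

1/2 1 -1/2 -1/2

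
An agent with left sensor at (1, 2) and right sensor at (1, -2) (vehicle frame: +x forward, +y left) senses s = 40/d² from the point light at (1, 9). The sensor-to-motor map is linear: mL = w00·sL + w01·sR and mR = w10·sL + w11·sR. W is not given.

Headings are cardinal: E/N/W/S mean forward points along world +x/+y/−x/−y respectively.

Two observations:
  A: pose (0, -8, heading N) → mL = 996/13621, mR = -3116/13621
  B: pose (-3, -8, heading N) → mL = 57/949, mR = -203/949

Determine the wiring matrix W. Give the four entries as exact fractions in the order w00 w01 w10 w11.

1 -1/2 -1 -1/2

obs A: pose=(0,-8,N) → sL=8/53, sR=40/257, mL=996/13621, mR=-3116/13621
obs B: pose=(-3,-8,N) → sL=10/73, sR=2/13, mL=57/949, mR=-203/949
sensor matrix S = [[8/53, 40/257], [10/73, 2/13]]; det S = 24576/12926329
solve [mL_A; mL_B] = S·[w00; w01] and [mR_A; mR_B] = S·[w10; w11]:
  w00 = 1, w01 = -1/2, w10 = -1, w11 = -1/2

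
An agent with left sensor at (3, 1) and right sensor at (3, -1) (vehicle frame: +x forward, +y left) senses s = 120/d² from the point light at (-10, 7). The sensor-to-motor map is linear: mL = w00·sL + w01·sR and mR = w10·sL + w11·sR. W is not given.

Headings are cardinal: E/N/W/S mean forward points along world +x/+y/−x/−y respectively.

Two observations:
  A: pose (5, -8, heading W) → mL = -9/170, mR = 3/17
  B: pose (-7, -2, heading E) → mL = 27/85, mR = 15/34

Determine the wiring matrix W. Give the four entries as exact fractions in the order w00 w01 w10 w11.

obs A: pose=(5,-8,W) → sL=3/10, sR=6/17, mL=-9/170, mR=3/17
obs B: pose=(-7,-2,E) → sL=6/5, sR=15/17, mL=27/85, mR=15/34
sensor matrix S = [[3/10, 6/17], [6/5, 15/17]]; det S = -27/170
solve [mL_A; mL_B] = S·[w00; w01] and [mR_A; mR_B] = S·[w10; w11]:
  w00 = 1, w01 = -1, w10 = 0, w11 = 1/2

1 -1 0 1/2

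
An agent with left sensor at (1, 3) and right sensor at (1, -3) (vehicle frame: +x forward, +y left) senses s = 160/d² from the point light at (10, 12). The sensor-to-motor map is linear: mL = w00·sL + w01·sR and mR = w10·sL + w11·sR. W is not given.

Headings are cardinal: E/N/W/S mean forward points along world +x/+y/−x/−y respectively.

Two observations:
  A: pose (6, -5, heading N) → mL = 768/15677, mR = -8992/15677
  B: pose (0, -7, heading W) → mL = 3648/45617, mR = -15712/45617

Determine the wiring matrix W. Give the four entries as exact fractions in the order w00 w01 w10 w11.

-1/2 1/2 -1/2 -1/2

obs A: pose=(6,-5,N) → sL=32/61, sR=160/257, mL=768/15677, mR=-8992/15677
obs B: pose=(0,-7,W) → sL=32/121, sR=160/377, mL=3648/45617, mR=-15712/45617
sensor matrix S = [[32/61, 160/257], [32/121, 160/377]]; det S = 41472000/715137709
solve [mL_A; mL_B] = S·[w00; w01] and [mR_A; mR_B] = S·[w10; w11]:
  w00 = -1/2, w01 = 1/2, w10 = -1/2, w11 = -1/2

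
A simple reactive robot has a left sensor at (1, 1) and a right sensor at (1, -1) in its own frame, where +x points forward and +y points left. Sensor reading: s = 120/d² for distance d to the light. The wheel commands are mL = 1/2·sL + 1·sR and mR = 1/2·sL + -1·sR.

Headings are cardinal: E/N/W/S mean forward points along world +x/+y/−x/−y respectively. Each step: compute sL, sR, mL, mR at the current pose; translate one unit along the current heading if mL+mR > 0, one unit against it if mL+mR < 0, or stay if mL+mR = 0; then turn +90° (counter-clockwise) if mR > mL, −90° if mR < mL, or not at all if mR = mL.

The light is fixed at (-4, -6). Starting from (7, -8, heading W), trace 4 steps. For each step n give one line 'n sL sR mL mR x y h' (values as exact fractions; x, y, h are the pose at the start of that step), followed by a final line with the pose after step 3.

n=0: pose=(7,-8,W); sL=120/109, sR=120/101; mL=19140/11009, mR=-7020/11009; mL+mR=120/109 → advance +1; mR−mL=-240/101 → turn -1·90°
n=1: pose=(6,-8,N); sL=60/41, sR=60/61; mL=4290/2501, mR=-630/2501; mL+mR=60/41 → advance +1; mR−mL=-120/61 → turn -1·90°
n=2: pose=(6,-7,E); sL=120/121, sR=24/25; mL=4404/3025, mR=-1404/3025; mL+mR=120/121 → advance +1; mR−mL=-48/25 → turn -1·90°
n=3: pose=(7,-7,S); sL=30/37, sR=15/13; mL=750/481, mR=-360/481; mL+mR=30/37 → advance +1; mR−mL=-30/13 → turn -1·90°

0 120/109 120/101 19140/11009 -7020/11009 7 -8 W
1 60/41 60/61 4290/2501 -630/2501 6 -8 N
2 120/121 24/25 4404/3025 -1404/3025 6 -7 E
3 30/37 15/13 750/481 -360/481 7 -7 S
final 7 -8 W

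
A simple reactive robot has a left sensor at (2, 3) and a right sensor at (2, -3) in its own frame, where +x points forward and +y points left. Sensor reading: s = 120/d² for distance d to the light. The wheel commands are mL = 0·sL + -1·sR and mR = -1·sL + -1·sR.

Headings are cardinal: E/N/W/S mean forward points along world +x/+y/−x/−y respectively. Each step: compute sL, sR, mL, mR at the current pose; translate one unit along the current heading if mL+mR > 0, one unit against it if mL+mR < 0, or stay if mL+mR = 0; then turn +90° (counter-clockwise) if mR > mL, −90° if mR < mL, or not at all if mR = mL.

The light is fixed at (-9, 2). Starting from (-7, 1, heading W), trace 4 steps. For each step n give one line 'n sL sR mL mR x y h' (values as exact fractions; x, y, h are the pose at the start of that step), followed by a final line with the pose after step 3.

n=0: pose=(-7,1,W); sL=15/2, sR=30; mL=-30, mR=-75/2; mL+mR=-135/2 → advance -1; mR−mL=-15/2 → turn -1·90°
n=1: pose=(-6,1,N); sL=120, sR=120/37; mL=-120/37, mR=-4560/37; mL+mR=-4680/37 → advance -1; mR−mL=-120 → turn -1·90°
n=2: pose=(-6,0,E); sL=60/13, sR=12/5; mL=-12/5, mR=-456/65; mL+mR=-612/65 → advance -1; mR−mL=-60/13 → turn -1·90°
n=3: pose=(-7,0,S); sL=120/41, sR=120/17; mL=-120/17, mR=-6960/697; mL+mR=-11880/697 → advance -1; mR−mL=-120/41 → turn -1·90°

0 15/2 30 -30 -75/2 -7 1 W
1 120 120/37 -120/37 -4560/37 -6 1 N
2 60/13 12/5 -12/5 -456/65 -6 0 E
3 120/41 120/17 -120/17 -6960/697 -7 0 S
final -7 1 W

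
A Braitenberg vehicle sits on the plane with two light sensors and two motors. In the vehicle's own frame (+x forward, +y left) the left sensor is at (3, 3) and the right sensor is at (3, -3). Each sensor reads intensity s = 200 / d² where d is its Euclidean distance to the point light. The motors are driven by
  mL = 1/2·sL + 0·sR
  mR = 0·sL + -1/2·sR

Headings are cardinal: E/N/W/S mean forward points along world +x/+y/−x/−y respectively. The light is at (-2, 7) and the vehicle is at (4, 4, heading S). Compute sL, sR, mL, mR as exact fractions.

200/117 40/9 100/117 -20/9

left sensor world pos  = (7, 1); dL² = 117
right sensor world pos = (1, 1); dR² = 45
sL = 200/117 = 200/117
sR = 200/45 = 40/9
mL = 1/2·sL + 0·sR = 100/117
mR = 0·sL + -1/2·sR = -20/9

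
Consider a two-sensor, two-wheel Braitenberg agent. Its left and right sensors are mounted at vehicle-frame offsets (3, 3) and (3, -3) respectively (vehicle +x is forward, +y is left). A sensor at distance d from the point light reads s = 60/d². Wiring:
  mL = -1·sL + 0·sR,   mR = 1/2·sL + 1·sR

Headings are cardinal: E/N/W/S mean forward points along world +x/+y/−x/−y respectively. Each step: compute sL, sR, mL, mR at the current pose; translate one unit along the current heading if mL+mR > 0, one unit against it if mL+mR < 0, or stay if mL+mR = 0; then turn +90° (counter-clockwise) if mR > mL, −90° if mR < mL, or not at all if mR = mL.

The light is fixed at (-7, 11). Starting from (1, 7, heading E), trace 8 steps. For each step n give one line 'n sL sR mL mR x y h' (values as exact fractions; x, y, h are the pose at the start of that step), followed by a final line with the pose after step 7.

0 30/61 6/17 -30/61 621/1037 1 7 E
1 60/37 12/29 -60/37 1314/1073 2 7 N
2 3/5 3/2 -3/5 9/5 2 6 W
3 12/37 60/89 -12/37 2754/3293 1 6 S
4 6/13 30/101 -6/13 693/1313 1 5 E
5 4/3 20/51 -4/3 18/17 2 5 N
6 15/34 15/13 -15/34 1215/884 2 4 W
7 60/221 12/25 -60/221 3402/5525 1 4 S
final 1 3 E

n=0: pose=(1,7,E); sL=30/61, sR=6/17; mL=-30/61, mR=621/1037; mL+mR=111/1037 → advance +1; mR−mL=1131/1037 → turn +1·90°
n=1: pose=(2,7,N); sL=60/37, sR=12/29; mL=-60/37, mR=1314/1073; mL+mR=-426/1073 → advance -1; mR−mL=3054/1073 → turn +1·90°
n=2: pose=(2,6,W); sL=3/5, sR=3/2; mL=-3/5, mR=9/5; mL+mR=6/5 → advance +1; mR−mL=12/5 → turn +1·90°
n=3: pose=(1,6,S); sL=12/37, sR=60/89; mL=-12/37, mR=2754/3293; mL+mR=1686/3293 → advance +1; mR−mL=3822/3293 → turn +1·90°
n=4: pose=(1,5,E); sL=6/13, sR=30/101; mL=-6/13, mR=693/1313; mL+mR=87/1313 → advance +1; mR−mL=1299/1313 → turn +1·90°
n=5: pose=(2,5,N); sL=4/3, sR=20/51; mL=-4/3, mR=18/17; mL+mR=-14/51 → advance -1; mR−mL=122/51 → turn +1·90°
n=6: pose=(2,4,W); sL=15/34, sR=15/13; mL=-15/34, mR=1215/884; mL+mR=825/884 → advance +1; mR−mL=1605/884 → turn +1·90°
n=7: pose=(1,4,S); sL=60/221, sR=12/25; mL=-60/221, mR=3402/5525; mL+mR=1902/5525 → advance +1; mR−mL=4902/5525 → turn +1·90°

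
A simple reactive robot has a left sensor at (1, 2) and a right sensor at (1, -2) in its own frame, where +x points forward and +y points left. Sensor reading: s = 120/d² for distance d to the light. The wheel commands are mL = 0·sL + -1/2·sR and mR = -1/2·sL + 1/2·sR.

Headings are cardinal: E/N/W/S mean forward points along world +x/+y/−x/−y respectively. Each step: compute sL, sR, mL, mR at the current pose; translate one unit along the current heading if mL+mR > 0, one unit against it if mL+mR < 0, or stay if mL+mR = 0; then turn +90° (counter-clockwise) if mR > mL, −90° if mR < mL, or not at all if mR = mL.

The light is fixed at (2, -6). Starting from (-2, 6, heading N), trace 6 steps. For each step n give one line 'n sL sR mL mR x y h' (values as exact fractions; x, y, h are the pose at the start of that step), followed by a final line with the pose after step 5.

0 24/41 120/173 -60/173 384/7093 -2 6 N
1 60/53 60/97 -30/97 -1320/5141 -2 5 W
2 120/101 24/25 -12/25 -288/2525 -1 5 S
3 3/5 15/13 -15/26 18/65 -1 6 E
4 24/41 120/173 -60/173 384/7093 -2 6 N
5 60/53 60/97 -30/97 -1320/5141 -2 5 W
final -1 5 S

n=0: pose=(-2,6,N); sL=24/41, sR=120/173; mL=-60/173, mR=384/7093; mL+mR=-12/41 → advance -1; mR−mL=2844/7093 → turn +1·90°
n=1: pose=(-2,5,W); sL=60/53, sR=60/97; mL=-30/97, mR=-1320/5141; mL+mR=-30/53 → advance -1; mR−mL=270/5141 → turn +1·90°
n=2: pose=(-1,5,S); sL=120/101, sR=24/25; mL=-12/25, mR=-288/2525; mL+mR=-60/101 → advance -1; mR−mL=924/2525 → turn +1·90°
n=3: pose=(-1,6,E); sL=3/5, sR=15/13; mL=-15/26, mR=18/65; mL+mR=-3/10 → advance -1; mR−mL=111/130 → turn +1·90°
n=4: pose=(-2,6,N); sL=24/41, sR=120/173; mL=-60/173, mR=384/7093; mL+mR=-12/41 → advance -1; mR−mL=2844/7093 → turn +1·90°
n=5: pose=(-2,5,W); sL=60/53, sR=60/97; mL=-30/97, mR=-1320/5141; mL+mR=-30/53 → advance -1; mR−mL=270/5141 → turn +1·90°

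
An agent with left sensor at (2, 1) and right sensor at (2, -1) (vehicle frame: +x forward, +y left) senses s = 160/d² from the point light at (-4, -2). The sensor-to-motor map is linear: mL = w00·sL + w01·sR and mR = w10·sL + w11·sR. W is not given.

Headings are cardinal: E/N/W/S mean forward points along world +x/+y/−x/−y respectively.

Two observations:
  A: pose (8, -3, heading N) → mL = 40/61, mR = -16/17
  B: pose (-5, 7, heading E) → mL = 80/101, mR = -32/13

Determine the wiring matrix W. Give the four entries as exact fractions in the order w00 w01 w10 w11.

obs A: pose=(8,-3,N) → sL=80/61, sR=16/17, mL=40/61, mR=-16/17
obs B: pose=(-5,7,E) → sL=160/101, sR=32/13, mL=80/101, mR=-32/13
sensor matrix S = [[80/61, 16/17], [160/101, 32/13]]; det S = 2365440/1361581
solve [mL_A; mL_B] = S·[w00; w01] and [mR_A; mR_B] = S·[w10; w11]:
  w00 = 1/2, w01 = 0, w10 = 0, w11 = -1

1/2 0 0 -1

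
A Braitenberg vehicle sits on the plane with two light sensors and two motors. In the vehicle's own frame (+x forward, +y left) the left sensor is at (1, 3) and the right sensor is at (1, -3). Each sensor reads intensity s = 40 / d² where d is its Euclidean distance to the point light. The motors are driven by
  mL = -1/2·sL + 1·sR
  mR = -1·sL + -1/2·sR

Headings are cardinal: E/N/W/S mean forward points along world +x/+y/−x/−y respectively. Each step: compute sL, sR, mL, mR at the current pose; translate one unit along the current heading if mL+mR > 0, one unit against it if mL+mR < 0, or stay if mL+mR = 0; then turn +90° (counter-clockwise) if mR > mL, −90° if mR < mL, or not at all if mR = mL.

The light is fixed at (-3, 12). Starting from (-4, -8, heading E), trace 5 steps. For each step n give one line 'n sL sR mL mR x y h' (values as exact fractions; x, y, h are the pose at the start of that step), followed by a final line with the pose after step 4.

0 40/289 40/529 980/152881 -26940/152881 -4 -8 E
1 20/221 20/233 2090/51493 -6870/51493 -5 -8 S
2 40/493 8/53 2884/26129 -4092/26129 -5 -7 W
3 2/17 5/41 44/697 -249/1394 -4 -7 N
4 40/289 40/529 980/152881 -26940/152881 -4 -8 E
final -5 -8 S

n=0: pose=(-4,-8,E); sL=40/289, sR=40/529; mL=980/152881, mR=-26940/152881; mL+mR=-25960/152881 → advance -1; mR−mL=-27920/152881 → turn -1·90°
n=1: pose=(-5,-8,S); sL=20/221, sR=20/233; mL=2090/51493, mR=-6870/51493; mL+mR=-4780/51493 → advance -1; mR−mL=-8960/51493 → turn -1·90°
n=2: pose=(-5,-7,W); sL=40/493, sR=8/53; mL=2884/26129, mR=-4092/26129; mL+mR=-1208/26129 → advance -1; mR−mL=-6976/26129 → turn -1·90°
n=3: pose=(-4,-7,N); sL=2/17, sR=5/41; mL=44/697, mR=-249/1394; mL+mR=-161/1394 → advance -1; mR−mL=-337/1394 → turn -1·90°
n=4: pose=(-4,-8,E); sL=40/289, sR=40/529; mL=980/152881, mR=-26940/152881; mL+mR=-25960/152881 → advance -1; mR−mL=-27920/152881 → turn -1·90°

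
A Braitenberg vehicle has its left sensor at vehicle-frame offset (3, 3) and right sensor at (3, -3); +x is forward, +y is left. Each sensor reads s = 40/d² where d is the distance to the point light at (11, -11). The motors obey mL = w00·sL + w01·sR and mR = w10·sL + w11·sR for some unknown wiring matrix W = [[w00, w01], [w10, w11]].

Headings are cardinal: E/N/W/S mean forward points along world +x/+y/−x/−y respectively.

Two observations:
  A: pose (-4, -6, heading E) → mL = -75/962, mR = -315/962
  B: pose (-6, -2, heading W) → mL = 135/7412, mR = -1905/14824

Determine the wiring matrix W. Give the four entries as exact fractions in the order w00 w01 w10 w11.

1 -1 -1 -1/2

obs A: pose=(-4,-6,E) → sL=5/26, sR=10/37, mL=-75/962, mR=-315/962
obs B: pose=(-6,-2,W) → sL=10/109, sR=5/68, mL=135/7412, mR=-1905/14824
sensor matrix S = [[5/26, 10/37], [10/109, 5/68]]; det S = -75975/7130344
solve [mL_A; mL_B] = S·[w00; w01] and [mR_A; mR_B] = S·[w10; w11]:
  w00 = 1, w01 = -1, w10 = -1, w11 = -1/2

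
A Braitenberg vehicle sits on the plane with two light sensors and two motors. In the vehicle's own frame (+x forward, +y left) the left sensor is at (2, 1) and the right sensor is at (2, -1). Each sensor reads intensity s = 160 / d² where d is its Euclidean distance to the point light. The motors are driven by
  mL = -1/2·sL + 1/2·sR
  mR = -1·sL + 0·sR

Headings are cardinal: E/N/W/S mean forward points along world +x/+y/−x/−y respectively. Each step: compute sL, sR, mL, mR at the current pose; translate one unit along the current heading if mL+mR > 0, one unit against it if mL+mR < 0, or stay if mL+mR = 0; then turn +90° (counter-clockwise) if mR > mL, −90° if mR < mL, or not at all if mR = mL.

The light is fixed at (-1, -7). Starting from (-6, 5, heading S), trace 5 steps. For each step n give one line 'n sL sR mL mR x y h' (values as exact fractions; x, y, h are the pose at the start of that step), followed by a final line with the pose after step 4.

0 40/29 20/17 -50/493 -40/29 -6 5 S
1 160/193 32/49 -832/9457 -160/193 -6 6 W
2 16/25 80/117 64/2925 -16/25 -5 6 N
3 160/173 32/25 768/4325 -160/173 -5 5 E
4 40/29 20/17 -50/493 -40/29 -6 5 S
final -6 6 W

n=0: pose=(-6,5,S); sL=40/29, sR=20/17; mL=-50/493, mR=-40/29; mL+mR=-730/493 → advance -1; mR−mL=-630/493 → turn -1·90°
n=1: pose=(-6,6,W); sL=160/193, sR=32/49; mL=-832/9457, mR=-160/193; mL+mR=-8672/9457 → advance -1; mR−mL=-7008/9457 → turn -1·90°
n=2: pose=(-5,6,N); sL=16/25, sR=80/117; mL=64/2925, mR=-16/25; mL+mR=-1808/2925 → advance -1; mR−mL=-1936/2925 → turn -1·90°
n=3: pose=(-5,5,E); sL=160/173, sR=32/25; mL=768/4325, mR=-160/173; mL+mR=-3232/4325 → advance -1; mR−mL=-4768/4325 → turn -1·90°
n=4: pose=(-6,5,S); sL=40/29, sR=20/17; mL=-50/493, mR=-40/29; mL+mR=-730/493 → advance -1; mR−mL=-630/493 → turn -1·90°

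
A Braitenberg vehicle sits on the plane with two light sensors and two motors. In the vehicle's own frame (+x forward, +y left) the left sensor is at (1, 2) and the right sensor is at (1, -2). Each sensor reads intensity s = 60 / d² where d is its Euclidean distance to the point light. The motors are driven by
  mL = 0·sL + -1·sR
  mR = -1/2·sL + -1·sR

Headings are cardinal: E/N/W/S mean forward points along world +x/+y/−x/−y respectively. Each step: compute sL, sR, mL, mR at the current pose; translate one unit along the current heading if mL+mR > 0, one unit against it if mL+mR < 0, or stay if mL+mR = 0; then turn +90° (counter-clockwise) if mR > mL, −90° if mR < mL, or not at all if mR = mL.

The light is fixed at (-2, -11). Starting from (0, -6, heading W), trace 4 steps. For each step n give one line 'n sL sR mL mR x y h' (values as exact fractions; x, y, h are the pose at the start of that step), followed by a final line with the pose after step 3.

n=0: pose=(0,-6,W); sL=6, sR=6/5; mL=-6/5, mR=-21/5; mL+mR=-27/5 → advance -1; mR−mL=-3 → turn -1·90°
n=1: pose=(1,-6,N); sL=60/37, sR=60/61; mL=-60/61, mR=-4050/2257; mL+mR=-6270/2257 → advance -1; mR−mL=-30/37 → turn -1·90°
n=2: pose=(1,-7,E); sL=15/13, sR=3; mL=-3, mR=-93/26; mL+mR=-171/26 → advance -1; mR−mL=-15/26 → turn -1·90°
n=3: pose=(0,-7,S); sL=12/5, sR=20/3; mL=-20/3, mR=-118/15; mL+mR=-218/15 → advance -1; mR−mL=-6/5 → turn -1·90°

0 6 6/5 -6/5 -21/5 0 -6 W
1 60/37 60/61 -60/61 -4050/2257 1 -6 N
2 15/13 3 -3 -93/26 1 -7 E
3 12/5 20/3 -20/3 -118/15 0 -7 S
final 0 -6 W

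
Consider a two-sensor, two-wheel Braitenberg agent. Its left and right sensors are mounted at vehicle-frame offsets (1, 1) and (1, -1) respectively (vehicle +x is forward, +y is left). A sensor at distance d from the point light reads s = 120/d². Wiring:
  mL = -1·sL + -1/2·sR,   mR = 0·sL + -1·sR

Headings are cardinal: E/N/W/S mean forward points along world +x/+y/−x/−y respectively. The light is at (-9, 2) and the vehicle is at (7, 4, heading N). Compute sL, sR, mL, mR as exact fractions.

left sensor world pos  = (6, 5); dL² = 234
right sensor world pos = (8, 5); dR² = 298
sL = 120/234 = 20/39
sR = 120/298 = 60/149
mL = -1·sL + -1/2·sR = -4150/5811
mR = 0·sL + -1·sR = -60/149

20/39 60/149 -4150/5811 -60/149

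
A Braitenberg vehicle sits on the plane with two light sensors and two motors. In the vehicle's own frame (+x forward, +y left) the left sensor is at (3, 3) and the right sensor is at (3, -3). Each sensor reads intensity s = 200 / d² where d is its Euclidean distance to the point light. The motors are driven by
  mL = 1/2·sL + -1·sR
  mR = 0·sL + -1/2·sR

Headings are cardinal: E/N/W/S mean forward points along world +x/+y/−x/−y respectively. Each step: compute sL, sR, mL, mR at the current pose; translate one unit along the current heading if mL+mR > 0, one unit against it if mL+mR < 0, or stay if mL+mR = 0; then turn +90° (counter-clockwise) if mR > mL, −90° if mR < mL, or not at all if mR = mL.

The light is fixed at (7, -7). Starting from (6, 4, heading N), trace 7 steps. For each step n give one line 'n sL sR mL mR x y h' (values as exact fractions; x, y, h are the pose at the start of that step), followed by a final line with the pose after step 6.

0 50/53 1 -28/53 -1/2 6 4 N
1 40/13 40/37 220/481 -20/37 6 3 W
2 100/89 100/89 -50/89 -50/89 7 3 N
3 200/153 200/153 -100/153 -100/153 7 2 N
4 20/13 20/13 -10/13 -10/13 7 1 N
5 200/109 200/109 -100/109 -100/109 7 0 N
6 20/9 20/9 -10/9 -10/9 7 -1 N
final 7 -2 N

n=0: pose=(6,4,N); sL=50/53, sR=1; mL=-28/53, mR=-1/2; mL+mR=-109/106 → advance -1; mR−mL=3/106 → turn +1·90°
n=1: pose=(6,3,W); sL=40/13, sR=40/37; mL=220/481, mR=-20/37; mL+mR=-40/481 → advance -1; mR−mL=-480/481 → turn -1·90°
n=2: pose=(7,3,N); sL=100/89, sR=100/89; mL=-50/89, mR=-50/89; mL+mR=-100/89 → advance -1; mR−mL=0 → turn +0·90°
n=3: pose=(7,2,N); sL=200/153, sR=200/153; mL=-100/153, mR=-100/153; mL+mR=-200/153 → advance -1; mR−mL=0 → turn +0·90°
n=4: pose=(7,1,N); sL=20/13, sR=20/13; mL=-10/13, mR=-10/13; mL+mR=-20/13 → advance -1; mR−mL=0 → turn +0·90°
n=5: pose=(7,0,N); sL=200/109, sR=200/109; mL=-100/109, mR=-100/109; mL+mR=-200/109 → advance -1; mR−mL=0 → turn +0·90°
n=6: pose=(7,-1,N); sL=20/9, sR=20/9; mL=-10/9, mR=-10/9; mL+mR=-20/9 → advance -1; mR−mL=0 → turn +0·90°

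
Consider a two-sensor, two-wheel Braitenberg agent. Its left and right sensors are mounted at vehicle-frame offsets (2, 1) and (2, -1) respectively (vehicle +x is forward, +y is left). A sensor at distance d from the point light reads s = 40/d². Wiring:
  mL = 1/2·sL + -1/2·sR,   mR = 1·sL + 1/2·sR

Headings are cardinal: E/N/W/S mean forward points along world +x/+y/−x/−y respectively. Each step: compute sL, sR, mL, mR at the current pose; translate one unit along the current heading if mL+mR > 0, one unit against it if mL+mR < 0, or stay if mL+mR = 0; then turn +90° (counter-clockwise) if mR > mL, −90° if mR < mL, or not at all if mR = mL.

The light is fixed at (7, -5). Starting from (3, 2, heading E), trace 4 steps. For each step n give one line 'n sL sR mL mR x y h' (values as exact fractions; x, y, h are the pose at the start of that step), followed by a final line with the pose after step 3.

n=0: pose=(3,2,E); sL=10/17, sR=1; mL=-7/34, mR=37/34; mL+mR=15/17 → advance +1; mR−mL=22/17 → turn +1·90°
n=1: pose=(4,2,N); sL=40/97, sR=8/17; mL=-48/1649, mR=1068/1649; mL+mR=60/97 → advance +1; mR−mL=1116/1649 → turn +1·90°
n=2: pose=(4,3,W); sL=20/37, sR=20/53; mL=160/1961, mR=1430/1961; mL+mR=30/37 → advance +1; mR−mL=1270/1961 → turn +1·90°
n=3: pose=(3,3,S); sL=8/9, sR=40/61; mL=64/549, mR=668/549; mL+mR=4/3 → advance +1; mR−mL=604/549 → turn +1·90°

0 10/17 1 -7/34 37/34 3 2 E
1 40/97 8/17 -48/1649 1068/1649 4 2 N
2 20/37 20/53 160/1961 1430/1961 4 3 W
3 8/9 40/61 64/549 668/549 3 3 S
final 3 2 E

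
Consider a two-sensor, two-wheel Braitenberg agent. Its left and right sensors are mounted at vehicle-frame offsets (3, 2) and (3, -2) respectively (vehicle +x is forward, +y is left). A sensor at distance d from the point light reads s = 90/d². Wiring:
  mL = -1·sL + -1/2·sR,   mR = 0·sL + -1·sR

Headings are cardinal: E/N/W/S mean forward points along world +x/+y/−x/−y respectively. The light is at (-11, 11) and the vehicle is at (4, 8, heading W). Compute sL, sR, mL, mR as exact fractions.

left sensor world pos  = (1, 6); dL² = 169
right sensor world pos = (1, 10); dR² = 145
sL = 90/169 = 90/169
sR = 90/145 = 18/29
mL = -1·sL + -1/2·sR = -4131/4901
mR = 0·sL + -1·sR = -18/29

90/169 18/29 -4131/4901 -18/29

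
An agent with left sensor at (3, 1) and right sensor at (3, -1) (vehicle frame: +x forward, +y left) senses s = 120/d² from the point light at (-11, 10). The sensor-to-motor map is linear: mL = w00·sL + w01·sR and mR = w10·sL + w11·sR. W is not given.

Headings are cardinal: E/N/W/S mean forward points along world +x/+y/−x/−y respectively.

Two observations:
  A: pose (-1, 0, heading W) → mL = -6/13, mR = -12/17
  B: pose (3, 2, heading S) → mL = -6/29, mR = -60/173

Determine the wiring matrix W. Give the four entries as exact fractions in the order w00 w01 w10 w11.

0 -1/2 -1 0

obs A: pose=(-1,0,W) → sL=12/17, sR=12/13, mL=-6/13, mR=-12/17
obs B: pose=(3,2,S) → sL=60/173, sR=12/29, mL=-6/29, mR=-60/173
sensor matrix S = [[12/17, 12/13], [60/173, 12/29]]; det S = -31104/1108757
solve [mL_A; mL_B] = S·[w00; w01] and [mR_A; mR_B] = S·[w10; w11]:
  w00 = 0, w01 = -1/2, w10 = -1, w11 = 0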